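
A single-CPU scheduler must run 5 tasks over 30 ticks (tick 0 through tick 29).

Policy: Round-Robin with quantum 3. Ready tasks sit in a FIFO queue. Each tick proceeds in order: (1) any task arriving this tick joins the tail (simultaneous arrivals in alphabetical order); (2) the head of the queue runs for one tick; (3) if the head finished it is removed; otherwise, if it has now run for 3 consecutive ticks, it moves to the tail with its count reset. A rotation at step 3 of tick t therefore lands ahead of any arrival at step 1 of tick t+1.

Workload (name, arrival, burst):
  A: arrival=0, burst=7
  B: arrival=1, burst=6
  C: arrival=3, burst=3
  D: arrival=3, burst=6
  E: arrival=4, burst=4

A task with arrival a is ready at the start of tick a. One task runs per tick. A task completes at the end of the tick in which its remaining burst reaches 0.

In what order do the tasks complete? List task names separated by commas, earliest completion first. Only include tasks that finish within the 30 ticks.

completion order = C, B, A, D, E

t=0: queue=[A] q_used=0 → run A
t=1: queue=[A,B] q_used=1 → run A
t=2: queue=[A,B] q_used=2 → run A
t=3: queue=[B,A,C,D] q_used=0 → run B
t=4: queue=[B,A,C,D,E] q_used=1 → run B
t=5: queue=[B,A,C,D,E] q_used=2 → run B
t=6: queue=[A,C,D,E,B] q_used=0 → run A
t=7: queue=[A,C,D,E,B] q_used=1 → run A
t=8: queue=[A,C,D,E,B] q_used=2 → run A
t=9: queue=[C,D,E,B,A] q_used=0 → run C
t=10: queue=[C,D,E,B,A] q_used=1 → run C
t=11: queue=[C,D,E,B,A] q_used=2 → run C
t=12: queue=[D,E,B,A] q_used=0 → run D
t=13: queue=[D,E,B,A] q_used=1 → run D
t=14: queue=[D,E,B,A] q_used=2 → run D
t=15: queue=[E,B,A,D] q_used=0 → run E
t=16: queue=[E,B,A,D] q_used=1 → run E
t=17: queue=[E,B,A,D] q_used=2 → run E
t=18: queue=[B,A,D,E] q_used=0 → run B
t=19: queue=[B,A,D,E] q_used=1 → run B
t=20: queue=[B,A,D,E] q_used=2 → run B
t=21: queue=[A,D,E] q_used=0 → run A
t=22: queue=[D,E] q_used=0 → run D
t=23: queue=[D,E] q_used=1 → run D
t=24: queue=[D,E] q_used=2 → run D
t=25: queue=[E] q_used=0 → run E
t=26: (idle)
t=27: (idle)
t=28: (idle)
t=29: (idle)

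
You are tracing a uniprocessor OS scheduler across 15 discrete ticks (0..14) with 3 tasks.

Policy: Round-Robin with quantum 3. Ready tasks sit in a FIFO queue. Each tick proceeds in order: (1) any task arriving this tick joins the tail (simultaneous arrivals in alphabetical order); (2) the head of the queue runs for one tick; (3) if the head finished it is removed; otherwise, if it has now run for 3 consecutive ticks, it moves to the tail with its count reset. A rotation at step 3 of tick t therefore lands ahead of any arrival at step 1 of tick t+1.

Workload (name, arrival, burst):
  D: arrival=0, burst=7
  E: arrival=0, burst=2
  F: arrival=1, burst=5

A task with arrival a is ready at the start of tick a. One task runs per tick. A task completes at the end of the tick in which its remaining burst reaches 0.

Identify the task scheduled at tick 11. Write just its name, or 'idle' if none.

t=0: queue=[D,E] q_used=0 → run D
t=1: queue=[D,E,F] q_used=1 → run D
t=2: queue=[D,E,F] q_used=2 → run D
t=3: queue=[E,F,D] q_used=0 → run E
t=4: queue=[E,F,D] q_used=1 → run E
t=5: queue=[F,D] q_used=0 → run F
t=6: queue=[F,D] q_used=1 → run F
t=7: queue=[F,D] q_used=2 → run F
t=8: queue=[D,F] q_used=0 → run D
t=9: queue=[D,F] q_used=1 → run D
t=10: queue=[D,F] q_used=2 → run D
t=11: queue=[F,D] q_used=0 → run F
t=12: queue=[F,D] q_used=1 → run F
t=13: queue=[D] q_used=0 → run D
t=14: (idle)

running at tick 11 = F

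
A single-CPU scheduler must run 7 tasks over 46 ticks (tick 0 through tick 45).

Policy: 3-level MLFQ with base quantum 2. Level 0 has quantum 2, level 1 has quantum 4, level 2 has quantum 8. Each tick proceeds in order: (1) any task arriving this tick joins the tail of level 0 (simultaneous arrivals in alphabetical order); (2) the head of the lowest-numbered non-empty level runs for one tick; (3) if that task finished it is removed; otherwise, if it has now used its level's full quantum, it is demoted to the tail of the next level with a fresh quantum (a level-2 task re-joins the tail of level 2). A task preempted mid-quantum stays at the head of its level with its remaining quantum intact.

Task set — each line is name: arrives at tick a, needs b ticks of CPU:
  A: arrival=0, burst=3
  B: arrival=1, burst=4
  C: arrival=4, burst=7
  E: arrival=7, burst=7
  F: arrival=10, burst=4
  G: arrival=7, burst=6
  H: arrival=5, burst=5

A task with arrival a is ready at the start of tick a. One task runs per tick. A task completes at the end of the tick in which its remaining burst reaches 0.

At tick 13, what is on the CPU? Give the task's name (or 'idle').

t=0: L0/L1/L2 = A/-/- → run A
t=1: L0/L1/L2 = AB/-/- → run A
t=2: L0/L1/L2 = B/A/- → run B
t=3: L0/L1/L2 = B/A/- → run B
t=4: L0/L1/L2 = C/AB/- → run C
t=5: L0/L1/L2 = CH/AB/- → run C
t=6: L0/L1/L2 = H/ABC/- → run H
t=7: L0/L1/L2 = HEG/ABC/- → run H
t=8: L0/L1/L2 = EG/ABCH/- → run E
t=9: L0/L1/L2 = EG/ABCH/- → run E
t=10: L0/L1/L2 = GF/ABCHE/- → run G
t=11: L0/L1/L2 = GF/ABCHE/- → run G
t=12: L0/L1/L2 = F/ABCHEG/- → run F
t=13: L0/L1/L2 = F/ABCHEG/- → run F
t=14: L0/L1/L2 = -/ABCHEGF/- → run A
t=15: L0/L1/L2 = -/BCHEGF/- → run B
t=16: L0/L1/L2 = -/BCHEGF/- → run B
t=17: L0/L1/L2 = -/CHEGF/- → run C
t=18: L0/L1/L2 = -/CHEGF/- → run C
t=19: L0/L1/L2 = -/CHEGF/- → run C
t=20: L0/L1/L2 = -/CHEGF/- → run C
t=21: L0/L1/L2 = -/HEGF/C → run H
t=22: L0/L1/L2 = -/HEGF/C → run H
t=23: L0/L1/L2 = -/HEGF/C → run H
t=24: L0/L1/L2 = -/EGF/C → run E
t=25: L0/L1/L2 = -/EGF/C → run E
t=26: L0/L1/L2 = -/EGF/C → run E
t=27: L0/L1/L2 = -/EGF/C → run E
t=28: L0/L1/L2 = -/GF/CE → run G
t=29: L0/L1/L2 = -/GF/CE → run G
t=30: L0/L1/L2 = -/GF/CE → run G
t=31: L0/L1/L2 = -/GF/CE → run G
t=32: L0/L1/L2 = -/F/CE → run F
t=33: L0/L1/L2 = -/F/CE → run F
t=34: L0/L1/L2 = -/-/CE → run C
t=35: L0/L1/L2 = -/-/E → run E
t=36: (idle)
t=37: (idle)
t=38: (idle)
t=39: (idle)
t=40: (idle)
t=41: (idle)
t=42: (idle)
t=43: (idle)
t=44: (idle)
t=45: (idle)

running at tick 13 = F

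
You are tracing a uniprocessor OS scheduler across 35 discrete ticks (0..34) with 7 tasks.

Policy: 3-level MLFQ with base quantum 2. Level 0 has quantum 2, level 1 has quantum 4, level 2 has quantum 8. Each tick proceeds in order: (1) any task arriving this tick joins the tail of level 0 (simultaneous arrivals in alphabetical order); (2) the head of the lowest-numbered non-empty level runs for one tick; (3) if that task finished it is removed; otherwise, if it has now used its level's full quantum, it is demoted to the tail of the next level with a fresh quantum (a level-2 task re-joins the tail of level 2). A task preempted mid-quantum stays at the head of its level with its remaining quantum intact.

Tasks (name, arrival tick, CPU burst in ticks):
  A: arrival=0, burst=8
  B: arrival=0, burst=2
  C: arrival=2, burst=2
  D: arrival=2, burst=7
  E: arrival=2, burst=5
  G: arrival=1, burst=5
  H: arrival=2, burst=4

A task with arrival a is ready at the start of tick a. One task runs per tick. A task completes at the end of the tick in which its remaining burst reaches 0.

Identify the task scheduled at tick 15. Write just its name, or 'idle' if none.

t=0: L0/L1/L2 = AB/-/- → run A
t=1: L0/L1/L2 = ABG/-/- → run A
t=2: L0/L1/L2 = BGCDEH/A/- → run B
t=3: L0/L1/L2 = BGCDEH/A/- → run B
t=4: L0/L1/L2 = GCDEH/A/- → run G
t=5: L0/L1/L2 = GCDEH/A/- → run G
t=6: L0/L1/L2 = CDEH/AG/- → run C
t=7: L0/L1/L2 = CDEH/AG/- → run C
t=8: L0/L1/L2 = DEH/AG/- → run D
t=9: L0/L1/L2 = DEH/AG/- → run D
t=10: L0/L1/L2 = EH/AGD/- → run E
t=11: L0/L1/L2 = EH/AGD/- → run E
t=12: L0/L1/L2 = H/AGDE/- → run H
t=13: L0/L1/L2 = H/AGDE/- → run H
t=14: L0/L1/L2 = -/AGDEH/- → run A
t=15: L0/L1/L2 = -/AGDEH/- → run A
t=16: L0/L1/L2 = -/AGDEH/- → run A
t=17: L0/L1/L2 = -/AGDEH/- → run A
t=18: L0/L1/L2 = -/GDEH/A → run G
t=19: L0/L1/L2 = -/GDEH/A → run G
t=20: L0/L1/L2 = -/GDEH/A → run G
t=21: L0/L1/L2 = -/DEH/A → run D
t=22: L0/L1/L2 = -/DEH/A → run D
t=23: L0/L1/L2 = -/DEH/A → run D
t=24: L0/L1/L2 = -/DEH/A → run D
t=25: L0/L1/L2 = -/EH/AD → run E
t=26: L0/L1/L2 = -/EH/AD → run E
t=27: L0/L1/L2 = -/EH/AD → run E
t=28: L0/L1/L2 = -/H/AD → run H
t=29: L0/L1/L2 = -/H/AD → run H
t=30: L0/L1/L2 = -/-/AD → run A
t=31: L0/L1/L2 = -/-/AD → run A
t=32: L0/L1/L2 = -/-/D → run D
t=33: (idle)
t=34: (idle)

running at tick 15 = A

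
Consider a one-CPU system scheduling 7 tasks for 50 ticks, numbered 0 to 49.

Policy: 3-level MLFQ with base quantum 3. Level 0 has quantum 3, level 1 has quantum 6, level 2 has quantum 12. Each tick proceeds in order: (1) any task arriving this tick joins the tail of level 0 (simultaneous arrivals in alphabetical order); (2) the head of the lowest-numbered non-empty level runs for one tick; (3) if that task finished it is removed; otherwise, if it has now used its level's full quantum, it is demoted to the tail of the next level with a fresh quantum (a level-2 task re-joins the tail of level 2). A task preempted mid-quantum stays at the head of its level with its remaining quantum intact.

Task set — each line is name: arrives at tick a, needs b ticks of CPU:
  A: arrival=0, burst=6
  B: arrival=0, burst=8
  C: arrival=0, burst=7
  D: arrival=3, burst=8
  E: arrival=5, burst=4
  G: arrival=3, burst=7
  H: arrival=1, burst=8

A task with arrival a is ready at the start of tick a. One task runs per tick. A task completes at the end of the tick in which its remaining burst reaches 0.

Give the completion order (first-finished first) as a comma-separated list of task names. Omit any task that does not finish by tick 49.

t=0: L0/L1/L2 = ABC/-/- → run A
t=1: L0/L1/L2 = ABCH/-/- → run A
t=2: L0/L1/L2 = ABCH/-/- → run A
t=3: L0/L1/L2 = BCHDG/A/- → run B
t=4: L0/L1/L2 = BCHDG/A/- → run B
t=5: L0/L1/L2 = BCHDGE/A/- → run B
t=6: L0/L1/L2 = CHDGE/AB/- → run C
t=7: L0/L1/L2 = CHDGE/AB/- → run C
t=8: L0/L1/L2 = CHDGE/AB/- → run C
t=9: L0/L1/L2 = HDGE/ABC/- → run H
t=10: L0/L1/L2 = HDGE/ABC/- → run H
t=11: L0/L1/L2 = HDGE/ABC/- → run H
t=12: L0/L1/L2 = DGE/ABCH/- → run D
t=13: L0/L1/L2 = DGE/ABCH/- → run D
t=14: L0/L1/L2 = DGE/ABCH/- → run D
t=15: L0/L1/L2 = GE/ABCHD/- → run G
t=16: L0/L1/L2 = GE/ABCHD/- → run G
t=17: L0/L1/L2 = GE/ABCHD/- → run G
t=18: L0/L1/L2 = E/ABCHDG/- → run E
t=19: L0/L1/L2 = E/ABCHDG/- → run E
t=20: L0/L1/L2 = E/ABCHDG/- → run E
t=21: L0/L1/L2 = -/ABCHDGE/- → run A
t=22: L0/L1/L2 = -/ABCHDGE/- → run A
t=23: L0/L1/L2 = -/ABCHDGE/- → run A
t=24: L0/L1/L2 = -/BCHDGE/- → run B
t=25: L0/L1/L2 = -/BCHDGE/- → run B
t=26: L0/L1/L2 = -/BCHDGE/- → run B
t=27: L0/L1/L2 = -/BCHDGE/- → run B
t=28: L0/L1/L2 = -/BCHDGE/- → run B
t=29: L0/L1/L2 = -/CHDGE/- → run C
t=30: L0/L1/L2 = -/CHDGE/- → run C
t=31: L0/L1/L2 = -/CHDGE/- → run C
t=32: L0/L1/L2 = -/CHDGE/- → run C
t=33: L0/L1/L2 = -/HDGE/- → run H
t=34: L0/L1/L2 = -/HDGE/- → run H
t=35: L0/L1/L2 = -/HDGE/- → run H
t=36: L0/L1/L2 = -/HDGE/- → run H
t=37: L0/L1/L2 = -/HDGE/- → run H
t=38: L0/L1/L2 = -/DGE/- → run D
t=39: L0/L1/L2 = -/DGE/- → run D
t=40: L0/L1/L2 = -/DGE/- → run D
t=41: L0/L1/L2 = -/DGE/- → run D
t=42: L0/L1/L2 = -/DGE/- → run D
t=43: L0/L1/L2 = -/GE/- → run G
t=44: L0/L1/L2 = -/GE/- → run G
t=45: L0/L1/L2 = -/GE/- → run G
t=46: L0/L1/L2 = -/GE/- → run G
t=47: L0/L1/L2 = -/E/- → run E
t=48: (idle)
t=49: (idle)

completion order = A, B, C, H, D, G, E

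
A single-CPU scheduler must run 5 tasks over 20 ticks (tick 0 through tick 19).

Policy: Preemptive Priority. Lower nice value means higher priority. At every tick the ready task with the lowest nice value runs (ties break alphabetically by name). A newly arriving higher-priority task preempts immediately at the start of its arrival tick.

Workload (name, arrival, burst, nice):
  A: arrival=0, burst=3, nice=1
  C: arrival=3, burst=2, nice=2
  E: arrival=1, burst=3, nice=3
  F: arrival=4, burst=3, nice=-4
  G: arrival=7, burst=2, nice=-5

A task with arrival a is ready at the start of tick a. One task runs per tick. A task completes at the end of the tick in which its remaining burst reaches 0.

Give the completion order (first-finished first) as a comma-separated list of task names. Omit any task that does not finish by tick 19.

t=0: ready={A} → run A
t=1: ready={A,E} → run A
t=2: ready={A,E} → run A
t=3: ready={C,E} → run C
t=4: ready={C,E,F} → run F
t=5: ready={C,E,F} → run F
t=6: ready={C,E,F} → run F
t=7: ready={C,E,G} → run G
t=8: ready={C,E,G} → run G
t=9: ready={C,E} → run C
t=10: ready={E} → run E
t=11: ready={E} → run E
t=12: ready={E} → run E
t=13: (idle)
t=14: (idle)
t=15: (idle)
t=16: (idle)
t=17: (idle)
t=18: (idle)
t=19: (idle)

completion order = A, F, G, C, E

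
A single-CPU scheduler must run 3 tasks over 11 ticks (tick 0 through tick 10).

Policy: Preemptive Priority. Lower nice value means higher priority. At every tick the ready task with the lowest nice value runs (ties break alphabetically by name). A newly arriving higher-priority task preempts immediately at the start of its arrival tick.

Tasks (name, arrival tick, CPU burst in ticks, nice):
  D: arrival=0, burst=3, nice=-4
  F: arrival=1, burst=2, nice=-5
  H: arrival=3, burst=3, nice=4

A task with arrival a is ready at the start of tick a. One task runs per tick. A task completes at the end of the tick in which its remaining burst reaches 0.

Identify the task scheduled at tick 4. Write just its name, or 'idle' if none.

t=0: ready={D} → run D
t=1: ready={D,F} → run F
t=2: ready={D,F} → run F
t=3: ready={D,H} → run D
t=4: ready={D,H} → run D
t=5: ready={H} → run H
t=6: ready={H} → run H
t=7: ready={H} → run H
t=8: (idle)
t=9: (idle)
t=10: (idle)

running at tick 4 = D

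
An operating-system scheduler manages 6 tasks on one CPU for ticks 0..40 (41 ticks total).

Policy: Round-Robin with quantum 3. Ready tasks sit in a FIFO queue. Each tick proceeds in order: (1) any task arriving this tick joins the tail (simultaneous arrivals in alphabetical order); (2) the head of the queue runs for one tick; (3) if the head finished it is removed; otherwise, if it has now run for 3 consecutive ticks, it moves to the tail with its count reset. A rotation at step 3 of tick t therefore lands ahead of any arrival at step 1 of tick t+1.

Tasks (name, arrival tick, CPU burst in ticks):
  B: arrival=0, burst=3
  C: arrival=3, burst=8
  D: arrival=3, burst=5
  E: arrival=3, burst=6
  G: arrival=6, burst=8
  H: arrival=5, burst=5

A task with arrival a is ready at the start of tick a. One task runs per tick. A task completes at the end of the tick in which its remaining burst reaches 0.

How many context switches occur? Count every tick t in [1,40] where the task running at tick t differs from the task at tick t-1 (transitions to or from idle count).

context switches = 12

t=0: queue=[B] q_used=0 → run B
t=1: queue=[B] q_used=1 → run B
t=2: queue=[B] q_used=2 → run B
t=3: queue=[C,D,E] q_used=0 → run C
t=4: queue=[C,D,E] q_used=1 → run C
t=5: queue=[C,D,E,H] q_used=2 → run C
t=6: queue=[D,E,H,C,G] q_used=0 → run D
t=7: queue=[D,E,H,C,G] q_used=1 → run D
t=8: queue=[D,E,H,C,G] q_used=2 → run D
t=9: queue=[E,H,C,G,D] q_used=0 → run E
t=10: queue=[E,H,C,G,D] q_used=1 → run E
t=11: queue=[E,H,C,G,D] q_used=2 → run E
t=12: queue=[H,C,G,D,E] q_used=0 → run H
t=13: queue=[H,C,G,D,E] q_used=1 → run H
t=14: queue=[H,C,G,D,E] q_used=2 → run H
t=15: queue=[C,G,D,E,H] q_used=0 → run C
t=16: queue=[C,G,D,E,H] q_used=1 → run C
t=17: queue=[C,G,D,E,H] q_used=2 → run C
t=18: queue=[G,D,E,H,C] q_used=0 → run G
t=19: queue=[G,D,E,H,C] q_used=1 → run G
t=20: queue=[G,D,E,H,C] q_used=2 → run G
t=21: queue=[D,E,H,C,G] q_used=0 → run D
t=22: queue=[D,E,H,C,G] q_used=1 → run D
t=23: queue=[E,H,C,G] q_used=0 → run E
t=24: queue=[E,H,C,G] q_used=1 → run E
t=25: queue=[E,H,C,G] q_used=2 → run E
t=26: queue=[H,C,G] q_used=0 → run H
t=27: queue=[H,C,G] q_used=1 → run H
t=28: queue=[C,G] q_used=0 → run C
t=29: queue=[C,G] q_used=1 → run C
t=30: queue=[G] q_used=0 → run G
t=31: queue=[G] q_used=1 → run G
t=32: queue=[G] q_used=2 → run G
t=33: queue=[G] q_used=0 → run G
t=34: queue=[G] q_used=1 → run G
t=35: (idle)
t=36: (idle)
t=37: (idle)
t=38: (idle)
t=39: (idle)
t=40: (idle)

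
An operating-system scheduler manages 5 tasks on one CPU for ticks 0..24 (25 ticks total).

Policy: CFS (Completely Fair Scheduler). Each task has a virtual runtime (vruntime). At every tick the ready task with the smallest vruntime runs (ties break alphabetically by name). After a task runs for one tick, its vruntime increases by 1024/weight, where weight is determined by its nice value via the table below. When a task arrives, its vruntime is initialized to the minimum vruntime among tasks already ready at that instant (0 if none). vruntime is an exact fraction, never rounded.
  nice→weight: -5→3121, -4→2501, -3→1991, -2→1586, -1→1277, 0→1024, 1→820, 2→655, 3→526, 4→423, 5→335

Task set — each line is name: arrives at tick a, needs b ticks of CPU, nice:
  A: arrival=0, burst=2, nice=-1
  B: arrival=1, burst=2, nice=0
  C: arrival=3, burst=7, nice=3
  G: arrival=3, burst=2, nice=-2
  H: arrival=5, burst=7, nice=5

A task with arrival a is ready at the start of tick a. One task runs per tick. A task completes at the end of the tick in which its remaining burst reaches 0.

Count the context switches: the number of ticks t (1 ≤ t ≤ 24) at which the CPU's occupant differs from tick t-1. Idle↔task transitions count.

context switches = 14

t=0: vr[A=0] → run A
t=1: vr[A=1024/1277 B=1024/1277] → run A
t=2: vr[B=1024/1277] → run B
t=3: vr[B=2301/1277 C=2301/1277 G=2301/1277] → run B
t=4: vr[C=2301/1277 G=2301/1277] → run C
t=5: vr[C=1258987/335851 G=2301/1277 H=2301/1277] → run G
t=6: vr[C=1258987/335851 G=2478517/1012661 H=2301/1277] → run H
t=7: vr[C=1258987/335851 G=2478517/1012661 H=2078483/427795] → run G
t=8: vr[C=1258987/335851 H=2078483/427795] → run C
t=9: vr[C=1912811/335851 H=2078483/427795] → run H
t=10: vr[C=1912811/335851 H=3386131/427795] → run C
t=11: vr[C=2566635/335851 H=3386131/427795] → run C
t=12: vr[C=3220459/335851 H=3386131/427795] → run H
t=13: vr[C=3220459/335851 H=4693779/427795] → run C
t=14: vr[C=3874283/335851 H=4693779/427795] → run H
t=15: vr[C=3874283/335851 H=6001427/427795] → run C
t=16: vr[C=4528107/335851 H=6001427/427795] → run C
t=17: vr[H=6001427/427795] → run H
t=18: vr[H=1461815/85559] → run H
t=19: vr[H=8616723/427795] → run H
t=20: (idle)
t=21: (idle)
t=22: (idle)
t=23: (idle)
t=24: (idle)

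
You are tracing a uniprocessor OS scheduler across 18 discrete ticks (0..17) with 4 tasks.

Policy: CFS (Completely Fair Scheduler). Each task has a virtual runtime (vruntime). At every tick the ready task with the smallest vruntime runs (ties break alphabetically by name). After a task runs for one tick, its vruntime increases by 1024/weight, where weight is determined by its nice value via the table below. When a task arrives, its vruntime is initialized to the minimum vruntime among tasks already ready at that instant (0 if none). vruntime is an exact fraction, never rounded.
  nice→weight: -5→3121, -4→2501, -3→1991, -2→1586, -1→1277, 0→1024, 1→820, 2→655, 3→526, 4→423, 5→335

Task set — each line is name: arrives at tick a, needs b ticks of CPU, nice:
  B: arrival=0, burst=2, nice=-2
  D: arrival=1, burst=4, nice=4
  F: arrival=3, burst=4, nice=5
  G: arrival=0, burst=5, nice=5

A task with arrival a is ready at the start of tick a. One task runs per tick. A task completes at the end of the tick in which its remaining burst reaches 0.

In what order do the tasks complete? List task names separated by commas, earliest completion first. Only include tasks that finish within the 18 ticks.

t=0: vr[B=0 G=0] → run B
t=1: vr[B=512/793 D=0 G=0] → run D
t=2: vr[B=512/793 D=1024/423 G=0] → run G
t=3: vr[B=512/793 D=1024/423 F=512/793 G=1024/335] → run B
t=4: vr[D=1024/423 F=512/793 G=1024/335] → run F
t=5: vr[D=1024/423 F=983552/265655 G=1024/335] → run D
t=6: vr[D=2048/423 F=983552/265655 G=1024/335] → run G
t=7: vr[D=2048/423 F=983552/265655 G=2048/335] → run F
t=8: vr[D=2048/423 F=1795584/265655 G=2048/335] → run D
t=9: vr[D=1024/141 F=1795584/265655 G=2048/335] → run G
t=10: vr[D=1024/141 F=1795584/265655 G=3072/335] → run F
t=11: vr[D=1024/141 F=2607616/265655 G=3072/335] → run D
t=12: vr[F=2607616/265655 G=3072/335] → run G
t=13: vr[F=2607616/265655 G=4096/335] → run F
t=14: vr[G=4096/335] → run G
t=15: (idle)
t=16: (idle)
t=17: (idle)

completion order = B, D, F, G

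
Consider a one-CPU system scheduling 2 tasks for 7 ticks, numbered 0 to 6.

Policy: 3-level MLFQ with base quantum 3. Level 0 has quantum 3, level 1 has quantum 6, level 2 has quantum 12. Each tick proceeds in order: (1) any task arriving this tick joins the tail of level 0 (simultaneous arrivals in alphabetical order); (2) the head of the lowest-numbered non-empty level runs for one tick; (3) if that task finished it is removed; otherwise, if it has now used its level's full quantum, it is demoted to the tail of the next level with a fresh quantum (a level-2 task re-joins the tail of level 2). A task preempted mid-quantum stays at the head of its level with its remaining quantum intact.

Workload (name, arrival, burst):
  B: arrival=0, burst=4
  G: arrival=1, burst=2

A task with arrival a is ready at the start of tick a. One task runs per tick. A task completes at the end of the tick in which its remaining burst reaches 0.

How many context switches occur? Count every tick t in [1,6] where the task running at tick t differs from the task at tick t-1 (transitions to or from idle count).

t=0: L0/L1/L2 = B/-/- → run B
t=1: L0/L1/L2 = BG/-/- → run B
t=2: L0/L1/L2 = BG/-/- → run B
t=3: L0/L1/L2 = G/B/- → run G
t=4: L0/L1/L2 = G/B/- → run G
t=5: L0/L1/L2 = -/B/- → run B
t=6: (idle)

context switches = 3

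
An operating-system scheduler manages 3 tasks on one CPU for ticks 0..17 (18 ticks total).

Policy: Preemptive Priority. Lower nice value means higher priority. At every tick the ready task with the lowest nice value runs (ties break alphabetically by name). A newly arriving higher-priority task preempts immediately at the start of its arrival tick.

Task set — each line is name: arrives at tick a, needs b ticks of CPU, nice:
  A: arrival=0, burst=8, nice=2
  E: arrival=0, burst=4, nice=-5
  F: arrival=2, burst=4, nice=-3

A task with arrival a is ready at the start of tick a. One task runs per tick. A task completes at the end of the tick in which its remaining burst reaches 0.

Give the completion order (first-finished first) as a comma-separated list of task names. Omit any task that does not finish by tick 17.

t=0: ready={A,E} → run E
t=1: ready={A,E} → run E
t=2: ready={A,E,F} → run E
t=3: ready={A,E,F} → run E
t=4: ready={A,F} → run F
t=5: ready={A,F} → run F
t=6: ready={A,F} → run F
t=7: ready={A,F} → run F
t=8: ready={A} → run A
t=9: ready={A} → run A
t=10: ready={A} → run A
t=11: ready={A} → run A
t=12: ready={A} → run A
t=13: ready={A} → run A
t=14: ready={A} → run A
t=15: ready={A} → run A
t=16: (idle)
t=17: (idle)

completion order = E, F, A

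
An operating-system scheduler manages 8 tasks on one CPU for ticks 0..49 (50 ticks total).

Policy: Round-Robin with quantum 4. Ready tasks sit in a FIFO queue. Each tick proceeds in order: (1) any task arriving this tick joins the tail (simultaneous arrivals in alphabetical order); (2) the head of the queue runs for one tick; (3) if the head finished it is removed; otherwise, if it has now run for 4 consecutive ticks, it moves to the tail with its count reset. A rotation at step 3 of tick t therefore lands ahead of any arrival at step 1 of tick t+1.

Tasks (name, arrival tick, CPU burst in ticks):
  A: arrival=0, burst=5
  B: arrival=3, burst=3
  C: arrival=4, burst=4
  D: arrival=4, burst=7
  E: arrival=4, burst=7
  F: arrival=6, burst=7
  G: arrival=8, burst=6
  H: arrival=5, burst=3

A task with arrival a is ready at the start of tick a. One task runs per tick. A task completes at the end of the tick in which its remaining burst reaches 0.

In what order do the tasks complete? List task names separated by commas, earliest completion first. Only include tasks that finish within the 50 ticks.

t=0: queue=[A] q_used=0 → run A
t=1: queue=[A] q_used=1 → run A
t=2: queue=[A] q_used=2 → run A
t=3: queue=[A,B] q_used=3 → run A
t=4: queue=[B,A,C,D,E] q_used=0 → run B
t=5: queue=[B,A,C,D,E,H] q_used=1 → run B
t=6: queue=[B,A,C,D,E,H,F] q_used=2 → run B
t=7: queue=[A,C,D,E,H,F] q_used=0 → run A
t=8: queue=[C,D,E,H,F,G] q_used=0 → run C
t=9: queue=[C,D,E,H,F,G] q_used=1 → run C
t=10: queue=[C,D,E,H,F,G] q_used=2 → run C
t=11: queue=[C,D,E,H,F,G] q_used=3 → run C
t=12: queue=[D,E,H,F,G] q_used=0 → run D
t=13: queue=[D,E,H,F,G] q_used=1 → run D
t=14: queue=[D,E,H,F,G] q_used=2 → run D
t=15: queue=[D,E,H,F,G] q_used=3 → run D
t=16: queue=[E,H,F,G,D] q_used=0 → run E
t=17: queue=[E,H,F,G,D] q_used=1 → run E
t=18: queue=[E,H,F,G,D] q_used=2 → run E
t=19: queue=[E,H,F,G,D] q_used=3 → run E
t=20: queue=[H,F,G,D,E] q_used=0 → run H
t=21: queue=[H,F,G,D,E] q_used=1 → run H
t=22: queue=[H,F,G,D,E] q_used=2 → run H
t=23: queue=[F,G,D,E] q_used=0 → run F
t=24: queue=[F,G,D,E] q_used=1 → run F
t=25: queue=[F,G,D,E] q_used=2 → run F
t=26: queue=[F,G,D,E] q_used=3 → run F
t=27: queue=[G,D,E,F] q_used=0 → run G
t=28: queue=[G,D,E,F] q_used=1 → run G
t=29: queue=[G,D,E,F] q_used=2 → run G
t=30: queue=[G,D,E,F] q_used=3 → run G
t=31: queue=[D,E,F,G] q_used=0 → run D
t=32: queue=[D,E,F,G] q_used=1 → run D
t=33: queue=[D,E,F,G] q_used=2 → run D
t=34: queue=[E,F,G] q_used=0 → run E
t=35: queue=[E,F,G] q_used=1 → run E
t=36: queue=[E,F,G] q_used=2 → run E
t=37: queue=[F,G] q_used=0 → run F
t=38: queue=[F,G] q_used=1 → run F
t=39: queue=[F,G] q_used=2 → run F
t=40: queue=[G] q_used=0 → run G
t=41: queue=[G] q_used=1 → run G
t=42: (idle)
t=43: (idle)
t=44: (idle)
t=45: (idle)
t=46: (idle)
t=47: (idle)
t=48: (idle)
t=49: (idle)

completion order = B, A, C, H, D, E, F, G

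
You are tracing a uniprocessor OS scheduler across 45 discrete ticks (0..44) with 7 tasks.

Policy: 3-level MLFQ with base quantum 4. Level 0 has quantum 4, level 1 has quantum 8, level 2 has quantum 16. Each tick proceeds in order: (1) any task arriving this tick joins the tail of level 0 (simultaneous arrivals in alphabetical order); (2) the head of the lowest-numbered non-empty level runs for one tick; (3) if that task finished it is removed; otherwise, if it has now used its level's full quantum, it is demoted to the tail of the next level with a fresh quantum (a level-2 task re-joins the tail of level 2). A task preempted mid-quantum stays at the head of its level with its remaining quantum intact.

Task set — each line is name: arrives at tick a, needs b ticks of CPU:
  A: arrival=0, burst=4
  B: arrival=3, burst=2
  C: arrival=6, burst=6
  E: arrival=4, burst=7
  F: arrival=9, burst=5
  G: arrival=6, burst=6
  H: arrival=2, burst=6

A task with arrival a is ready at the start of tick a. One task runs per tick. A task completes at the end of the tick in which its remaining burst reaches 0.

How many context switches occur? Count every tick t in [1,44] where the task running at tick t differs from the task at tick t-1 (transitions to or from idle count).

context switches = 12

t=0: L0/L1/L2 = A/-/- → run A
t=1: L0/L1/L2 = A/-/- → run A
t=2: L0/L1/L2 = AH/-/- → run A
t=3: L0/L1/L2 = AHB/-/- → run A
t=4: L0/L1/L2 = HBE/-/- → run H
t=5: L0/L1/L2 = HBE/-/- → run H
t=6: L0/L1/L2 = HBECG/-/- → run H
t=7: L0/L1/L2 = HBECG/-/- → run H
t=8: L0/L1/L2 = BECG/H/- → run B
t=9: L0/L1/L2 = BECGF/H/- → run B
t=10: L0/L1/L2 = ECGF/H/- → run E
t=11: L0/L1/L2 = ECGF/H/- → run E
t=12: L0/L1/L2 = ECGF/H/- → run E
t=13: L0/L1/L2 = ECGF/H/- → run E
t=14: L0/L1/L2 = CGF/HE/- → run C
t=15: L0/L1/L2 = CGF/HE/- → run C
t=16: L0/L1/L2 = CGF/HE/- → run C
t=17: L0/L1/L2 = CGF/HE/- → run C
t=18: L0/L1/L2 = GF/HEC/- → run G
t=19: L0/L1/L2 = GF/HEC/- → run G
t=20: L0/L1/L2 = GF/HEC/- → run G
t=21: L0/L1/L2 = GF/HEC/- → run G
t=22: L0/L1/L2 = F/HECG/- → run F
t=23: L0/L1/L2 = F/HECG/- → run F
t=24: L0/L1/L2 = F/HECG/- → run F
t=25: L0/L1/L2 = F/HECG/- → run F
t=26: L0/L1/L2 = -/HECGF/- → run H
t=27: L0/L1/L2 = -/HECGF/- → run H
t=28: L0/L1/L2 = -/ECGF/- → run E
t=29: L0/L1/L2 = -/ECGF/- → run E
t=30: L0/L1/L2 = -/ECGF/- → run E
t=31: L0/L1/L2 = -/CGF/- → run C
t=32: L0/L1/L2 = -/CGF/- → run C
t=33: L0/L1/L2 = -/GF/- → run G
t=34: L0/L1/L2 = -/GF/- → run G
t=35: L0/L1/L2 = -/F/- → run F
t=36: (idle)
t=37: (idle)
t=38: (idle)
t=39: (idle)
t=40: (idle)
t=41: (idle)
t=42: (idle)
t=43: (idle)
t=44: (idle)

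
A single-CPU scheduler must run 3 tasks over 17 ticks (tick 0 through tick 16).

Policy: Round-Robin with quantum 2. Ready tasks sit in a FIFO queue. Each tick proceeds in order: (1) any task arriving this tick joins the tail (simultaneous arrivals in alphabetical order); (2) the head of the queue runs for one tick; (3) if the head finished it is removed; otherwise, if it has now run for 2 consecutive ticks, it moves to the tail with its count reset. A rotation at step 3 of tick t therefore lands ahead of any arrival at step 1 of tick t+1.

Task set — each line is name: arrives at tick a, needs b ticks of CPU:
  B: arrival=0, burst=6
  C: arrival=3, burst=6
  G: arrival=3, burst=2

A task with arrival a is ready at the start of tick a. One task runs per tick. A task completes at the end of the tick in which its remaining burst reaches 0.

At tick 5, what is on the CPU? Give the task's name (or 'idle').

running at tick 5 = C

t=0: queue=[B] q_used=0 → run B
t=1: queue=[B] q_used=1 → run B
t=2: queue=[B] q_used=0 → run B
t=3: queue=[B,C,G] q_used=1 → run B
t=4: queue=[C,G,B] q_used=0 → run C
t=5: queue=[C,G,B] q_used=1 → run C
t=6: queue=[G,B,C] q_used=0 → run G
t=7: queue=[G,B,C] q_used=1 → run G
t=8: queue=[B,C] q_used=0 → run B
t=9: queue=[B,C] q_used=1 → run B
t=10: queue=[C] q_used=0 → run C
t=11: queue=[C] q_used=1 → run C
t=12: queue=[C] q_used=0 → run C
t=13: queue=[C] q_used=1 → run C
t=14: (idle)
t=15: (idle)
t=16: (idle)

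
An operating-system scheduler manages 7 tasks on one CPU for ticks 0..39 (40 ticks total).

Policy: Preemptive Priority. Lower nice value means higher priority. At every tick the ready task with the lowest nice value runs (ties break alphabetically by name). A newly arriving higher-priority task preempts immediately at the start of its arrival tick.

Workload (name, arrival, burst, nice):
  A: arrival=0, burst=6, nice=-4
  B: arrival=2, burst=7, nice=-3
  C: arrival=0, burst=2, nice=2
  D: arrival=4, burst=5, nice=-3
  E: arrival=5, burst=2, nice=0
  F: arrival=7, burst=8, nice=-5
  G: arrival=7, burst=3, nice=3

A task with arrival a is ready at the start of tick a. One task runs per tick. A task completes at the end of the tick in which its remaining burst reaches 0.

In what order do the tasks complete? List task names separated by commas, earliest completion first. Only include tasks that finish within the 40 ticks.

t=0: ready={A,C} → run A
t=1: ready={A,C} → run A
t=2: ready={A,B,C} → run A
t=3: ready={A,B,C} → run A
t=4: ready={A,B,C,D} → run A
t=5: ready={A,B,C,D,E} → run A
t=6: ready={B,C,D,E} → run B
t=7: ready={B,C,D,E,F,G} → run F
t=8: ready={B,C,D,E,F,G} → run F
t=9: ready={B,C,D,E,F,G} → run F
t=10: ready={B,C,D,E,F,G} → run F
t=11: ready={B,C,D,E,F,G} → run F
t=12: ready={B,C,D,E,F,G} → run F
t=13: ready={B,C,D,E,F,G} → run F
t=14: ready={B,C,D,E,F,G} → run F
t=15: ready={B,C,D,E,G} → run B
t=16: ready={B,C,D,E,G} → run B
t=17: ready={B,C,D,E,G} → run B
t=18: ready={B,C,D,E,G} → run B
t=19: ready={B,C,D,E,G} → run B
t=20: ready={B,C,D,E,G} → run B
t=21: ready={C,D,E,G} → run D
t=22: ready={C,D,E,G} → run D
t=23: ready={C,D,E,G} → run D
t=24: ready={C,D,E,G} → run D
t=25: ready={C,D,E,G} → run D
t=26: ready={C,E,G} → run E
t=27: ready={C,E,G} → run E
t=28: ready={C,G} → run C
t=29: ready={C,G} → run C
t=30: ready={G} → run G
t=31: ready={G} → run G
t=32: ready={G} → run G
t=33: (idle)
t=34: (idle)
t=35: (idle)
t=36: (idle)
t=37: (idle)
t=38: (idle)
t=39: (idle)

completion order = A, F, B, D, E, C, G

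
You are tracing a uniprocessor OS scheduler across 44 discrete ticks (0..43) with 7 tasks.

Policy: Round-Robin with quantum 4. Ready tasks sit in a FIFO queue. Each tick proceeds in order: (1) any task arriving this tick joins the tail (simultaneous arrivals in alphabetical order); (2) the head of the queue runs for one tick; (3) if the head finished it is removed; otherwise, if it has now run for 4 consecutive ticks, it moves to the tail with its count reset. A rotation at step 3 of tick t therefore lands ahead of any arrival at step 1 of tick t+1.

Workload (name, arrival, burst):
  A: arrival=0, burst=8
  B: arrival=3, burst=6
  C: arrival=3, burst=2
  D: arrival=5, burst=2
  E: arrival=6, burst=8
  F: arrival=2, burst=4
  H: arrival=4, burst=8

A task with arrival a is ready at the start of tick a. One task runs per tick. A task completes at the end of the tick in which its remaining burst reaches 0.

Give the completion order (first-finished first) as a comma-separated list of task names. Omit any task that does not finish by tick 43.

t=0: queue=[A] q_used=0 → run A
t=1: queue=[A] q_used=1 → run A
t=2: queue=[A,F] q_used=2 → run A
t=3: queue=[A,F,B,C] q_used=3 → run A
t=4: queue=[F,B,C,A,H] q_used=0 → run F
t=5: queue=[F,B,C,A,H,D] q_used=1 → run F
t=6: queue=[F,B,C,A,H,D,E] q_used=2 → run F
t=7: queue=[F,B,C,A,H,D,E] q_used=3 → run F
t=8: queue=[B,C,A,H,D,E] q_used=0 → run B
t=9: queue=[B,C,A,H,D,E] q_used=1 → run B
t=10: queue=[B,C,A,H,D,E] q_used=2 → run B
t=11: queue=[B,C,A,H,D,E] q_used=3 → run B
t=12: queue=[C,A,H,D,E,B] q_used=0 → run C
t=13: queue=[C,A,H,D,E,B] q_used=1 → run C
t=14: queue=[A,H,D,E,B] q_used=0 → run A
t=15: queue=[A,H,D,E,B] q_used=1 → run A
t=16: queue=[A,H,D,E,B] q_used=2 → run A
t=17: queue=[A,H,D,E,B] q_used=3 → run A
t=18: queue=[H,D,E,B] q_used=0 → run H
t=19: queue=[H,D,E,B] q_used=1 → run H
t=20: queue=[H,D,E,B] q_used=2 → run H
t=21: queue=[H,D,E,B] q_used=3 → run H
t=22: queue=[D,E,B,H] q_used=0 → run D
t=23: queue=[D,E,B,H] q_used=1 → run D
t=24: queue=[E,B,H] q_used=0 → run E
t=25: queue=[E,B,H] q_used=1 → run E
t=26: queue=[E,B,H] q_used=2 → run E
t=27: queue=[E,B,H] q_used=3 → run E
t=28: queue=[B,H,E] q_used=0 → run B
t=29: queue=[B,H,E] q_used=1 → run B
t=30: queue=[H,E] q_used=0 → run H
t=31: queue=[H,E] q_used=1 → run H
t=32: queue=[H,E] q_used=2 → run H
t=33: queue=[H,E] q_used=3 → run H
t=34: queue=[E] q_used=0 → run E
t=35: queue=[E] q_used=1 → run E
t=36: queue=[E] q_used=2 → run E
t=37: queue=[E] q_used=3 → run E
t=38: (idle)
t=39: (idle)
t=40: (idle)
t=41: (idle)
t=42: (idle)
t=43: (idle)

completion order = F, C, A, D, B, H, E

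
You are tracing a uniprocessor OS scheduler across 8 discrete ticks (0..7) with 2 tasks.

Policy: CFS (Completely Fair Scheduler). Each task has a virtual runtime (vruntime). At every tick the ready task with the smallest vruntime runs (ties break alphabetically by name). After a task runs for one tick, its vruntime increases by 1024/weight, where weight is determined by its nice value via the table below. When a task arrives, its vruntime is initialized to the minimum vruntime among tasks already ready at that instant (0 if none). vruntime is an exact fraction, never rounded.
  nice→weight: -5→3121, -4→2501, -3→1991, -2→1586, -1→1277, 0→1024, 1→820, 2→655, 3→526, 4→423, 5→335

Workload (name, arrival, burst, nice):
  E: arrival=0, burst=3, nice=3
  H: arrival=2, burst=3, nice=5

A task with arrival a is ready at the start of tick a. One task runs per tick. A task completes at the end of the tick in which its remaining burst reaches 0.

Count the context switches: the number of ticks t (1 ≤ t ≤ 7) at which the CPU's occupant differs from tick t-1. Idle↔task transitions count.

t=0: vr[E=0] → run E
t=1: vr[E=512/263] → run E
t=2: vr[E=1024/263 H=1024/263] → run E
t=3: vr[H=1024/263] → run H
t=4: vr[H=612352/88105] → run H
t=5: vr[H=881664/88105] → run H
t=6: (idle)
t=7: (idle)

context switches = 2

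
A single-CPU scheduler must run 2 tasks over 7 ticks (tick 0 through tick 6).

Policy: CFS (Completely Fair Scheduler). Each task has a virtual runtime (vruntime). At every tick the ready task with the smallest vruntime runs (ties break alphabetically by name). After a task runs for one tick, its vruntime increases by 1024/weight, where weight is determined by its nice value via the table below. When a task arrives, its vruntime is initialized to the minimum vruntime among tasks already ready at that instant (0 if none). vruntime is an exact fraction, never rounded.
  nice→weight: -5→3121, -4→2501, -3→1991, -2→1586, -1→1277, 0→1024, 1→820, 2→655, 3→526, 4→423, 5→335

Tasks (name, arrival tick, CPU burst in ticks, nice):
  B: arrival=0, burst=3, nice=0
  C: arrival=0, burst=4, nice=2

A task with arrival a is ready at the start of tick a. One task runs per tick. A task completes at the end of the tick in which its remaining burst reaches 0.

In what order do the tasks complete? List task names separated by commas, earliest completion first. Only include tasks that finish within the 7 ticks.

completion order = B, C

t=0: vr[B=0 C=0] → run B
t=1: vr[B=1 C=0] → run C
t=2: vr[B=1 C=1024/655] → run B
t=3: vr[B=2 C=1024/655] → run C
t=4: vr[B=2 C=2048/655] → run B
t=5: vr[C=2048/655] → run C
t=6: vr[C=3072/655] → run C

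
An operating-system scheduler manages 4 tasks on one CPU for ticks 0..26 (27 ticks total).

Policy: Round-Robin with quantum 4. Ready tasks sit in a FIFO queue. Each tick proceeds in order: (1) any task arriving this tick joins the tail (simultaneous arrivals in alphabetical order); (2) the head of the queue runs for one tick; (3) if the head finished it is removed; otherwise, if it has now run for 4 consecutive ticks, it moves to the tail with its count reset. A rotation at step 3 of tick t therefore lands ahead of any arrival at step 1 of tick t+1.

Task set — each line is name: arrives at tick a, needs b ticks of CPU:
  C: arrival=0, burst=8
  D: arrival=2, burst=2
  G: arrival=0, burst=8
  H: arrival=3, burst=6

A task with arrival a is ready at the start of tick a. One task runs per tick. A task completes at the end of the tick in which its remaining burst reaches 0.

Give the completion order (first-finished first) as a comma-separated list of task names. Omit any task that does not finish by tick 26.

t=0: queue=[C,G] q_used=0 → run C
t=1: queue=[C,G] q_used=1 → run C
t=2: queue=[C,G,D] q_used=2 → run C
t=3: queue=[C,G,D,H] q_used=3 → run C
t=4: queue=[G,D,H,C] q_used=0 → run G
t=5: queue=[G,D,H,C] q_used=1 → run G
t=6: queue=[G,D,H,C] q_used=2 → run G
t=7: queue=[G,D,H,C] q_used=3 → run G
t=8: queue=[D,H,C,G] q_used=0 → run D
t=9: queue=[D,H,C,G] q_used=1 → run D
t=10: queue=[H,C,G] q_used=0 → run H
t=11: queue=[H,C,G] q_used=1 → run H
t=12: queue=[H,C,G] q_used=2 → run H
t=13: queue=[H,C,G] q_used=3 → run H
t=14: queue=[C,G,H] q_used=0 → run C
t=15: queue=[C,G,H] q_used=1 → run C
t=16: queue=[C,G,H] q_used=2 → run C
t=17: queue=[C,G,H] q_used=3 → run C
t=18: queue=[G,H] q_used=0 → run G
t=19: queue=[G,H] q_used=1 → run G
t=20: queue=[G,H] q_used=2 → run G
t=21: queue=[G,H] q_used=3 → run G
t=22: queue=[H] q_used=0 → run H
t=23: queue=[H] q_used=1 → run H
t=24: (idle)
t=25: (idle)
t=26: (idle)

completion order = D, C, G, H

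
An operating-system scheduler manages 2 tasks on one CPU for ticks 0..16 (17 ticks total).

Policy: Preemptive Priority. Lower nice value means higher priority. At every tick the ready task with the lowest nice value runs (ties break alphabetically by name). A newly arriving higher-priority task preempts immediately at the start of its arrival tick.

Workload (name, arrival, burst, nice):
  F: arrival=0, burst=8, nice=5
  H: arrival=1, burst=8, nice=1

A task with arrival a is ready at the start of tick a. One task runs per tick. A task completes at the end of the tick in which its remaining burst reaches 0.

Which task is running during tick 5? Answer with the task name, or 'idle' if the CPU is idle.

t=0: ready={F} → run F
t=1: ready={F,H} → run H
t=2: ready={F,H} → run H
t=3: ready={F,H} → run H
t=4: ready={F,H} → run H
t=5: ready={F,H} → run H
t=6: ready={F,H} → run H
t=7: ready={F,H} → run H
t=8: ready={F,H} → run H
t=9: ready={F} → run F
t=10: ready={F} → run F
t=11: ready={F} → run F
t=12: ready={F} → run F
t=13: ready={F} → run F
t=14: ready={F} → run F
t=15: ready={F} → run F
t=16: (idle)

running at tick 5 = H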